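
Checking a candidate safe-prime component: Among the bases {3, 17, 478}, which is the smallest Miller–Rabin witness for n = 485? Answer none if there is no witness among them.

n − 1 = 484 = 2^2 · 121, so s = 2 and d = 121.
Base 3: x_0 = 3^121 mod 485 = 288. x_0 is neither 1 nor 484, so continue squaring. x_1 = 288^2 mod 485 = 9. Reached i = s−1 = 1 without hitting −1: 3 is a Miller–Rabin witness and 485 is composite.
Base 17: x_0 = 17^121 mod 485 = 277. x_0 is neither 1 nor 484, so continue squaring. x_1 = 277^2 mod 485 = 99. Reached i = s−1 = 1 without hitting −1: 17 is a Miller–Rabin witness and 485 is composite.
Base 478: x_0 = 478^121 mod 485 = 348. x_0 is neither 1 nor 484, so continue squaring. x_1 = 348^2 mod 485 = 339. Reached i = s−1 = 1 without hitting −1: 478 is a Miller–Rabin witness and 485 is composite.
The smallest witness among the given bases is 3.

3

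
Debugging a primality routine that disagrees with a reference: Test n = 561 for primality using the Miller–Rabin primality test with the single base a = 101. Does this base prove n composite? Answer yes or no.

no

n − 1 = 560 = 2^4 · 35, so s = 4 and d = 35.
x_0 = 101^35 mod 561 = 560.
x_0 = 560 ≡ −1, so 101 is not a witness.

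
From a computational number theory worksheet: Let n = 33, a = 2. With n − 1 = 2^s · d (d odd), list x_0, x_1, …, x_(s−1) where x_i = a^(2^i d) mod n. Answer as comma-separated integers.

2, 4, 16, 25, 31

n − 1 = 32 = 2^5 · 1, so s = 5 and d = 1.
x_0 = 2^1 mod 33 = 2.
x_1 = 2^2 mod 33 = 4.
x_2 = 4^2 mod 33 = 16.
x_3 = 16^2 mod 33 = 25.
x_4 = 25^2 mod 33 = 31.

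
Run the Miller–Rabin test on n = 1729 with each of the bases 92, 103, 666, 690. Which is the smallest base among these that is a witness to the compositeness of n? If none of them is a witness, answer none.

none

n − 1 = 1728 = 2^6 · 27, so s = 6 and d = 27.
Base 92: x_0 = 92^27 mod 1729 = 1. x_0 = 1, so 92 is not a witness.
Base 103: x_0 = 103^27 mod 1729 = 1728. x_0 = 1728 ≡ −1, so 103 is not a witness.
Base 666: x_0 = 666^27 mod 1729 = 1. x_0 = 1, so 666 is not a witness.
Base 690: x_0 = 690^27 mod 1729 = 1. x_0 = 1, so 690 is not a witness.
No listed base is a witness for 1729.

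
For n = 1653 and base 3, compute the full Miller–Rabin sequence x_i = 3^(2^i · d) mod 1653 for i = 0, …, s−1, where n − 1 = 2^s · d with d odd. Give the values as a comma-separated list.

n − 1 = 1652 = 2^2 · 413, so s = 2 and d = 413.
x_0 = 3^413 mod 1653 = 336.
x_1 = 336^2 mod 1653 = 492.

336, 492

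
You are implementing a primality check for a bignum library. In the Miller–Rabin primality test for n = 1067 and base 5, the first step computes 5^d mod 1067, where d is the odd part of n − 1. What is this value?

367

n − 1 = 1066 = 2^1 · 533, so s = 1 and d = 533.
By repeated squaring, 5^533 ≡ 367 (mod 1067).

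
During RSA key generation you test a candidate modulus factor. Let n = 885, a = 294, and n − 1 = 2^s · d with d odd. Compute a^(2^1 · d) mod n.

591

n − 1 = 884 = 2^2 · 221, so s = 2 and d = 221.
x_0 = 294^221 mod 885 = 294.
x_1 = 294^2 mod 885 = 591.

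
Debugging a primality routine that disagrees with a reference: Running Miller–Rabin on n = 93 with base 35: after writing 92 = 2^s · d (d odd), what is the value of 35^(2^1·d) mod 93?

4

n − 1 = 92 = 2^2 · 23, so s = 2 and d = 23.
x_0 = 35^23 mod 93 = 2.
x_1 = 2^2 mod 93 = 4.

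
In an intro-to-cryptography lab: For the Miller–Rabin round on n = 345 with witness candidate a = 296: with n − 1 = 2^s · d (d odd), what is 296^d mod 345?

n − 1 = 344 = 2^3 · 43, so s = 3 and d = 43.
Repeated squaring mod 345: 296^1 ≡ 296, 296^2 ≡ 331, 296^4 ≡ 196, 296^8 ≡ 121, 296^16 ≡ 151, 296^32 ≡ 31.
43 = 32 + 8 + 2 + 1, so 296^43 ≡ 31·121·331·296 ≡ 176 (mod 345).

176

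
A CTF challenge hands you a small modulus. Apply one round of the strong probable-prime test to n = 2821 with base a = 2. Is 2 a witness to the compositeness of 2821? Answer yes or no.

n − 1 = 2820 = 2^2 · 705, so s = 2 and d = 705.
Repeated squaring mod 2821: 2^1 ≡ 2, 2^2 ≡ 4, 2^4 ≡ 16, 2^8 ≡ 256, 2^16 ≡ 653, 2^32 ≡ 438, 2^64 ≡ 16, 2^128 ≡ 256, 2^256 ≡ 653, 2^512 ≡ 438.
705 = 512 + 128 + 64 + 1, so 2^705 ≡ 438·256·16·2 ≡ 2605 (mod 2821).
x_0 = 2^705 mod 2821 = 2605.
x_0 is neither 1 nor 2820, so continue squaring.
x_1 = 2605^2 mod 2821 = 1520.
Reached i = s−1 = 1 without hitting −1: 2 is a Miller–Rabin witness and 2821 is composite.

yes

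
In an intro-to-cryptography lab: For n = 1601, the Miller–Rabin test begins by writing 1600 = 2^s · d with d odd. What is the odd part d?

25

Halving: 1600 → 800 → 400 → 200 → 100 → 50 → 25; 25 is odd.
So 1600 = 2^6 · 25.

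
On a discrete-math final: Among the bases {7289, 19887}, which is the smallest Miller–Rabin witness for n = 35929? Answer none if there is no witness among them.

n − 1 = 35928 = 2^3 · 4491, so s = 3 and d = 4491.
Base 7289: x_0 = 7289^4491 mod 35929 = 5832. x_0 is neither 1 nor 35928, so continue squaring. x_1 = 5832^2 mod 35929 = 23390. x_2 = 23390^2 mod 35929 = 1217. Reached i = s−1 = 2 without hitting −1: 7289 is a Miller–Rabin witness and 35929 is composite.
Base 19887: x_0 = 19887^4491 mod 35929 = 2868. x_0 is neither 1 nor 35928, so continue squaring. x_1 = 2868^2 mod 35929 = 33612. x_2 = 33612^2 mod 35929 = 15068. Reached i = s−1 = 2 without hitting −1: 19887 is a Miller–Rabin witness and 35929 is composite.
The smallest witness among the given bases is 7289.

7289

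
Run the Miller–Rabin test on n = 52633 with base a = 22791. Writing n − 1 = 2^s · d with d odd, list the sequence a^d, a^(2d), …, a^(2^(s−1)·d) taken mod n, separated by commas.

n − 1 = 52632 = 2^3 · 6579, so s = 3 and d = 6579.
x_0 = 22791^6579 mod 52633 = 26781.
x_1 = 26781^2 mod 52633 = 44703.
x_2 = 44703^2 mod 52633 = 41098.

26781, 44703, 41098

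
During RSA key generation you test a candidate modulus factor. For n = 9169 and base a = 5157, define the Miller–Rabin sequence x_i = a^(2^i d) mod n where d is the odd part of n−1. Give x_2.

5328

n − 1 = 9168 = 2^4 · 573, so s = 4 and d = 573.
x_0 = 5157^573 mod 9169 = 7383.
x_1 = 7383^2 mod 9169 = 8153.
x_2 = 8153^2 mod 9169 = 5328.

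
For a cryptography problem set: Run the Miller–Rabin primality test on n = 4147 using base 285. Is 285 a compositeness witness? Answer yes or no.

yes

n − 1 = 4146 = 2^1 · 2073, so s = 1 and d = 2073.
x_0 = 285^2073 mod 4147 = 285.
x_0 ∉ {1, 4146} and s = 1, so 285 is a Miller–Rabin witness and 4147 is composite.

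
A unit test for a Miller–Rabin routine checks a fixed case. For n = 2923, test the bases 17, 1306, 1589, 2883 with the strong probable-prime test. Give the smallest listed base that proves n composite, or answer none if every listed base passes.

17

n − 1 = 2922 = 2^1 · 1461, so s = 1 and d = 1461.
Base 17: x_0 = 17^1461 mod 2923 = 859. x_0 ∉ {1, 2922} and s = 1, so 17 is a Miller–Rabin witness and 2923 is composite.
Base 1306: x_0 = 1306^1461 mod 2923 = 2811. x_0 ∉ {1, 2922} and s = 1, so 1306 is a Miller–Rabin witness and 2923 is composite.
Base 1589: x_0 = 1589^1461 mod 2923 = 2487. x_0 ∉ {1, 2922} and s = 1, so 1589 is a Miller–Rabin witness and 2923 is composite.
Base 2883: x_0 = 2883^1461 mod 2923 = 1009. x_0 ∉ {1, 2922} and s = 1, so 2883 is a Miller–Rabin witness and 2923 is composite.
The smallest witness among the given bases is 17.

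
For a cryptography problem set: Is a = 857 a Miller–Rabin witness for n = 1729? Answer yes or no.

no

n − 1 = 1728 = 2^6 · 27, so s = 6 and d = 27.
x_0 = 857^27 mod 1729 = 1728.
x_0 = 1728 ≡ −1, so 857 is not a witness.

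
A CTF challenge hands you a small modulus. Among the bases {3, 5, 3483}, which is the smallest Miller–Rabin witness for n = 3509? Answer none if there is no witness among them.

n − 1 = 3508 = 2^2 · 877, so s = 2 and d = 877.
Base 3: x_0 = 3^877 mod 3509 = 1703. x_0 is neither 1 nor 3508, so continue squaring. x_1 = 1703^2 mod 3509 = 1775. Reached i = s−1 = 1 without hitting −1: 3 is a Miller–Rabin witness and 3509 is composite.
Base 5: x_0 = 5^877 mod 3509 = 91. x_0 is neither 1 nor 3508, so continue squaring. x_1 = 91^2 mod 3509 = 1263. Reached i = s−1 = 1 without hitting −1: 5 is a Miller–Rabin witness and 3509 is composite.
Base 3483: x_0 = 3483^877 mod 3509 = 1007. x_0 is neither 1 nor 3508, so continue squaring. x_1 = 1007^2 mod 3509 = 3457. Reached i = s−1 = 1 without hitting −1: 3483 is a Miller–Rabin witness and 3509 is composite.
The smallest witness among the given bases is 3.

3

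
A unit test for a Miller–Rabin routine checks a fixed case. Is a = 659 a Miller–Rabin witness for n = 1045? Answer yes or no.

no

n − 1 = 1044 = 2^2 · 261, so s = 2 and d = 261.
x_0 = 659^261 mod 1045 = 1044.
x_0 = 1044 ≡ −1, so 659 is not a witness.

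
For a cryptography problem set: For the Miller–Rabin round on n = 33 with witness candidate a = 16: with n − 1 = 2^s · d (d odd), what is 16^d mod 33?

16

n − 1 = 32 = 2^5 · 1, so s = 5 and d = 1.
16^1 mod 33 = 16.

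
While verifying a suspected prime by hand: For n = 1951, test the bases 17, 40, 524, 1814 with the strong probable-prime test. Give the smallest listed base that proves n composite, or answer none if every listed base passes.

none

n − 1 = 1950 = 2^1 · 975, so s = 1 and d = 975.
Base 17: x_0 = 17^975 mod 1951 = 1. x_0 = 1, so 17 is not a witness.
Base 40: x_0 = 40^975 mod 1951 = 1. x_0 = 1, so 40 is not a witness.
Base 524: x_0 = 524^975 mod 1951 = 1950. x_0 = 1950 ≡ −1, so 524 is not a witness.
Base 1814: x_0 = 1814^975 mod 1951 = 1. x_0 = 1, so 1814 is not a witness.
No listed base is a witness for 1951.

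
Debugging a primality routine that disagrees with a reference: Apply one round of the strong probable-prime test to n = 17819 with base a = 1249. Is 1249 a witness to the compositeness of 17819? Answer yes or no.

n − 1 = 17818 = 2^1 · 8909, so s = 1 and d = 8909.
Repeated squaring mod 17819: 1249^1 ≡ 1249, 1249^2 ≡ 9748, 1249^4 ≡ 12596, 1249^8 ≡ 16659, 1249^16 ≡ 9175, 1249^32 ≡ 3669, 1249^64 ≡ 8216, 1249^128 ≡ 4284, 1249^256 ≡ 16905, 1249^512 ≡ 15722, 1249^1024 ≡ 13935, 1249^2048 ≡ 10582, 1249^4096 ≡ 4128, 1249^8192 ≡ 5420.
8909 = 8192 + 512 + 128 + 64 + 8 + 4 + 1, so 1249^8909 ≡ 5420·15722·4284·8216·16659·12596·1249 ≡ 8253 (mod 17819).
x_0 = 1249^8909 mod 17819 = 8253.
x_0 ∉ {1, 17818} and s = 1, so 1249 is a Miller–Rabin witness and 17819 is composite.

yes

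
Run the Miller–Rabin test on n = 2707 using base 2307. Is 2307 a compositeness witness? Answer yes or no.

n − 1 = 2706 = 2^1 · 1353, so s = 1 and d = 1353.
Repeated squaring mod 2707: 2307^1 ≡ 2307, 2307^2 ≡ 287, 2307^4 ≡ 1159, 2307^8 ≡ 609, 2307^16 ≡ 22, 2307^32 ≡ 484, 2307^64 ≡ 1454, 2307^128 ≡ 2656, 2307^256 ≡ 2601, 2307^512 ≡ 408, 2307^1024 ≡ 1337.
1353 = 1024 + 256 + 64 + 8 + 1, so 2307^1353 ≡ 1337·2601·1454·609·2307 ≡ 2706 (mod 2707).
x_0 = 2307^1353 mod 2707 = 2706.
x_0 = 2706 ≡ −1, so 2307 is not a witness.

no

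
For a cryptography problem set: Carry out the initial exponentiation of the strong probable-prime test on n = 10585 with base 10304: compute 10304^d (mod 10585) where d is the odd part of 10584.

n − 1 = 10584 = 2^3 · 1323, so s = 3 and d = 1323.
Repeated squaring mod 10585: 10304^1 ≡ 10304, 10304^2 ≡ 4866, 10304^4 ≡ 9896, 10304^8 ≡ 8981, 10304^16 ≡ 661, 10304^32 ≡ 2936, 10304^64 ≡ 3906, 10304^128 ≡ 3851, 10304^256 ≡ 616, 10304^512 ≡ 8981, 10304^1024 ≡ 661.
1323 = 1024 + 256 + 32 + 8 + 2 + 1, so 10304^1323 ≡ 661·616·2936·8981·4866·10304 ≡ 1304 (mod 10585).

1304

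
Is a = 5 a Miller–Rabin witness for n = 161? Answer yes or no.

yes

n − 1 = 160 = 2^5 · 5, so s = 5 and d = 5.
Repeated squaring mod 161: 5^1 ≡ 5, 5^2 ≡ 25, 5^4 ≡ 142.
5 = 4 + 1, so 5^5 ≡ 142·5 ≡ 66 (mod 161).
x_0 = 5^5 mod 161 = 66.
x_0 is neither 1 nor 160, so continue squaring.
x_1 = 66^2 mod 161 = 9.
x_2 = 9^2 mod 161 = 81.
x_3 = 81^2 mod 161 = 121.
x_4 = 121^2 mod 161 = 151.
Reached i = s−1 = 4 without hitting −1: 5 is a Miller–Rabin witness and 161 is composite.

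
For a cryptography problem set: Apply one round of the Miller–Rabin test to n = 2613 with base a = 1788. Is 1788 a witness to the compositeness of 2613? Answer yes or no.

n − 1 = 2612 = 2^2 · 653, so s = 2 and d = 653.
Repeated squaring mod 2613: 1788^1 ≡ 1788, 1788^2 ≡ 1245, 1788^4 ≡ 516, 1788^8 ≡ 2343, 1788^16 ≡ 2349, 1788^32 ≡ 1758, 1788^64 ≡ 1998, 1788^128 ≡ 1953, 1788^256 ≡ 1842, 1788^512 ≡ 1290.
653 = 512 + 128 + 8 + 4 + 1, so 1788^653 ≡ 1290·1953·2343·516·1788 ≡ 1116 (mod 2613).
x_0 = 1788^653 mod 2613 = 1116.
x_0 is neither 1 nor 2612, so continue squaring.
x_1 = 1116^2 mod 2613 = 1668.
Reached i = s−1 = 1 without hitting −1: 1788 is a Miller–Rabin witness and 2613 is composite.

yes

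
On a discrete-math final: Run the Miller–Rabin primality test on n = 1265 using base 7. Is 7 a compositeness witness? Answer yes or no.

yes

n − 1 = 1264 = 2^4 · 79, so s = 4 and d = 79.
x_0 = 7^79 mod 1265 = 503.
x_0 is neither 1 nor 1264, so continue squaring.
x_1 = 503^2 mod 1265 = 9.
x_2 = 9^2 mod 1265 = 81.
x_3 = 81^2 mod 1265 = 236.
Reached i = s−1 = 3 without hitting −1: 7 is a Miller–Rabin witness and 1265 is composite.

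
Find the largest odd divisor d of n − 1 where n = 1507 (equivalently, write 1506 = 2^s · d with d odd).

753

Halving: 1506 → 753; 753 is odd.
So 1506 = 2^1 · 753.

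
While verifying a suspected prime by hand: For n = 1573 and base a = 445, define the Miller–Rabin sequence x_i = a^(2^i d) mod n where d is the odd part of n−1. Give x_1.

n − 1 = 1572 = 2^2 · 393, so s = 2 and d = 393.
Repeated squaring mod 1573: 445^1 ≡ 445, 445^2 ≡ 1400, 445^4 ≡ 42, 445^8 ≡ 191, 445^16 ≡ 302, 445^32 ≡ 1543, 445^64 ≡ 900, 445^128 ≡ 1478, 445^256 ≡ 1160.
393 = 256 + 128 + 8 + 1, so 445^393 ≡ 1160·1478·191·445 ≡ 1522 (mod 1573).
x_0 = 1522.
x_1 = 1522^2 mod 1573 = 1028.

1028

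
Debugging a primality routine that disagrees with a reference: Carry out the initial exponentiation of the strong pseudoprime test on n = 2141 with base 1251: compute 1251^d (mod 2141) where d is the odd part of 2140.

n − 1 = 2140 = 2^2 · 535, so s = 2 and d = 535.
By repeated squaring, 1251^535 ≡ 419 (mod 2141).

419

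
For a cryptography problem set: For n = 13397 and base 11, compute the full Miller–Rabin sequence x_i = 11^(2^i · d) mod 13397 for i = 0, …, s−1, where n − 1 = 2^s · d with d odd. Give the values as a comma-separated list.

n − 1 = 13396 = 2^2 · 3349, so s = 2 and d = 3349.
x_0 = 11^3349 mod 13397 = 904.
x_1 = 904^2 mod 13397 = 13396.

904, 13396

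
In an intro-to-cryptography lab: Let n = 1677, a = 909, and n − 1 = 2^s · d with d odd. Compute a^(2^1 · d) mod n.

651

n − 1 = 1676 = 2^2 · 419, so s = 2 and d = 419.
x_0 = 909^419 mod 1677 = 1455.
x_1 = 1455^2 mod 1677 = 651.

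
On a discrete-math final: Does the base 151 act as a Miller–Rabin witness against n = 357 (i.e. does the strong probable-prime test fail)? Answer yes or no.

n − 1 = 356 = 2^2 · 89, so s = 2 and d = 89.
x_0 = 151^89 mod 357 = 100.
x_0 is neither 1 nor 356, so continue squaring.
x_1 = 100^2 mod 357 = 4.
Reached i = s−1 = 1 without hitting −1: 151 is a Miller–Rabin witness and 357 is composite.

yes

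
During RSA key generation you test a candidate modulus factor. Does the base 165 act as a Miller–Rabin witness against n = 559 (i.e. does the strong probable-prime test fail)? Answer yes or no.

no

n − 1 = 558 = 2^1 · 279, so s = 1 and d = 279.
x_0 = 165^279 mod 559 = 1.
x_0 = 1, so 165 is not a witness.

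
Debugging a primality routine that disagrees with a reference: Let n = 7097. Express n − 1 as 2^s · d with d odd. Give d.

Halving: 7096 → 3548 → 1774 → 887; 887 is odd.
So 7096 = 2^3 · 887.

887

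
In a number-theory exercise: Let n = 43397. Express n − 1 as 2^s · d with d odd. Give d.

Halving: 43396 → 21698 → 10849; 10849 is odd.
So 43396 = 2^2 · 10849.

10849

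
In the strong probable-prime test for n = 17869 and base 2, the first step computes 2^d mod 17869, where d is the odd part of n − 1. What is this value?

8800

n − 1 = 17868 = 2^2 · 4467, so s = 2 and d = 4467.
By repeated squaring, 2^4467 ≡ 8800 (mod 17869).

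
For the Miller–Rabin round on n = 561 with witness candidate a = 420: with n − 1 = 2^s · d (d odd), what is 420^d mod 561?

n − 1 = 560 = 2^4 · 35, so s = 4 and d = 35.
420^35 mod 561 = 351.

351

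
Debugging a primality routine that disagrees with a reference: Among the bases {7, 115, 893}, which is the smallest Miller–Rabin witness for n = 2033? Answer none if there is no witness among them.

7

n − 1 = 2032 = 2^4 · 127, so s = 4 and d = 127.
Base 7: x_0 = 7^127 mod 2033 = 1280. x_0 is neither 1 nor 2032, so continue squaring. x_1 = 1280^2 mod 2033 = 1835. x_2 = 1835^2 mod 2033 = 577. x_3 = 577^2 mod 2033 = 1550. Reached i = s−1 = 3 without hitting −1: 7 is a Miller–Rabin witness and 2033 is composite.
Base 115: x_0 = 115^127 mod 2033 = 153. x_0 is neither 1 nor 2032, so continue squaring. x_1 = 153^2 mod 2033 = 1046. x_2 = 1046^2 mod 2033 = 362. x_3 = 362^2 mod 2033 = 932. Reached i = s−1 = 3 without hitting −1: 115 is a Miller–Rabin witness and 2033 is composite.
Base 893: x_0 = 893^127 mod 2033 = 741. x_0 is neither 1 nor 2032, so continue squaring. x_1 = 741^2 mod 2033 = 171. x_2 = 171^2 mod 2033 = 779. x_3 = 779^2 mod 2033 = 1007. Reached i = s−1 = 3 without hitting −1: 893 is a Miller–Rabin witness and 2033 is composite.
The smallest witness among the given bases is 7.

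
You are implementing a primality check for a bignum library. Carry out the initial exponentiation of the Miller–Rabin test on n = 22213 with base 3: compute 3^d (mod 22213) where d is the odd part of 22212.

n − 1 = 22212 = 2^2 · 5553, so s = 2 and d = 5553.
Repeated squaring mod 22213: 3^1 ≡ 3, 3^2 ≡ 9, 3^4 ≡ 81, 3^8 ≡ 6561, 3^16 ≡ 20140, 3^32 ≡ 10220, 3^64 ≡ 2874, 3^128 ≡ 18853, 3^256 ≡ 5396, 3^512 ≡ 17786, 3^1024 ≡ 6463, 3^2048 ≡ 9929, 3^4096 ≡ 3747.
5553 = 4096 + 1024 + 256 + 128 + 32 + 16 + 1, so 3^5553 ≡ 3747·6463·5396·18853·10220·20140·3 ≡ 8059 (mod 22213).

8059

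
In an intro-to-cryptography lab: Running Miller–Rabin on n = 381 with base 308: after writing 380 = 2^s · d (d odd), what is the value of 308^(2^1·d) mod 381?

n − 1 = 380 = 2^2 · 95, so s = 2 and d = 95.
x_0 = 308^95 mod 381 = 287.
x_1 = 287^2 mod 381 = 73.

73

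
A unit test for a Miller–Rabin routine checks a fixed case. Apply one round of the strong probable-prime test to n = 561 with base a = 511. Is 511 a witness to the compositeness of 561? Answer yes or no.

n − 1 = 560 = 2^4 · 35, so s = 4 and d = 35.
x_0 = 511^35 mod 561 = 1.
x_0 = 1, so 511 is not a witness.

no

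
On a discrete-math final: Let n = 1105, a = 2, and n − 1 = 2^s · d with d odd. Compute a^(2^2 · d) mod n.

n − 1 = 1104 = 2^4 · 69, so s = 4 and d = 69.
x_0 = 2^69 mod 1105 = 967.
x_1 = 967^2 mod 1105 = 259.
x_2 = 259^2 mod 1105 = 781.

781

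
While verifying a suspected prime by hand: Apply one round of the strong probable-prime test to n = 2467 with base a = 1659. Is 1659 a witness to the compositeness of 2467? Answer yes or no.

no

n − 1 = 2466 = 2^1 · 1233, so s = 1 and d = 1233.
x_0 = 1659^1233 mod 2467 = 1.
x_0 = 1, so 1659 is not a witness.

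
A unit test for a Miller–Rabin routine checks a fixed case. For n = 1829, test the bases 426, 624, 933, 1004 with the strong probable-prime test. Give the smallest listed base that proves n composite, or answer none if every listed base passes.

n − 1 = 1828 = 2^2 · 457, so s = 2 and d = 457.
Base 426: x_0 = 426^457 mod 1829 = 928. x_0 is neither 1 nor 1828, so continue squaring. x_1 = 928^2 mod 1829 = 1554. Reached i = s−1 = 1 without hitting −1: 426 is a Miller–Rabin witness and 1829 is composite.
Base 624: x_0 = 624^457 mod 1829 = 1070. x_0 is neither 1 nor 1828, so continue squaring. x_1 = 1070^2 mod 1829 = 1775. Reached i = s−1 = 1 without hitting −1: 624 is a Miller–Rabin witness and 1829 is composite.
Base 933: x_0 = 933^457 mod 1829 = 265. x_0 is neither 1 nor 1828, so continue squaring. x_1 = 265^2 mod 1829 = 723. Reached i = s−1 = 1 without hitting −1: 933 is a Miller–Rabin witness and 1829 is composite.
Base 1004: x_0 = 1004^457 mod 1829 = 768. x_0 is neither 1 nor 1828, so continue squaring. x_1 = 768^2 mod 1829 = 886. Reached i = s−1 = 1 without hitting −1: 1004 is a Miller–Rabin witness and 1829 is composite.
The smallest witness among the given bases is 426.

426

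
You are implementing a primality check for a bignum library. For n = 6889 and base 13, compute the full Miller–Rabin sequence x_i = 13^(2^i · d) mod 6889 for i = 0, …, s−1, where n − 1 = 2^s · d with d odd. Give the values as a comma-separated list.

3402, 84, 167

n − 1 = 6888 = 2^3 · 861, so s = 3 and d = 861.
x_0 = 13^861 mod 6889 = 3402.
x_1 = 3402^2 mod 6889 = 84.
x_2 = 84^2 mod 6889 = 167.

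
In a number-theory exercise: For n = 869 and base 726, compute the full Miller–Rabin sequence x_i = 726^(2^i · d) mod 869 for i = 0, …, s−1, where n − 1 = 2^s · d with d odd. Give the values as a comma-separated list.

649, 605

n − 1 = 868 = 2^2 · 217, so s = 2 and d = 217.
x_0 = 726^217 mod 869 = 649.
x_1 = 649^2 mod 869 = 605.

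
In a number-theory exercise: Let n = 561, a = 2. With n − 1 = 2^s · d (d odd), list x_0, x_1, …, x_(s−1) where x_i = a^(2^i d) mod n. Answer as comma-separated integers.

263, 166, 67, 1

n − 1 = 560 = 2^4 · 35, so s = 4 and d = 35.
x_0 = 2^35 mod 561 = 263.
x_1 = 263^2 mod 561 = 166.
x_2 = 166^2 mod 561 = 67.
x_3 = 67^2 mod 561 = 1.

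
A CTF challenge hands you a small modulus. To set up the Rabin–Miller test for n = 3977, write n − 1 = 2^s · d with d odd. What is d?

497

Halving: 3976 → 1988 → 994 → 497; 497 is odd.
So 3976 = 2^3 · 497.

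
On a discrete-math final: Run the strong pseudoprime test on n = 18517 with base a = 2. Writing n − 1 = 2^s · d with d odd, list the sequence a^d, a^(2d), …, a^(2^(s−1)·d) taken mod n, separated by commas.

n − 1 = 18516 = 2^2 · 4629, so s = 2 and d = 4629.
x_0 = 2^4629 mod 18517 = 17116.
x_1 = 17116^2 mod 18517 = 18516.

17116, 18516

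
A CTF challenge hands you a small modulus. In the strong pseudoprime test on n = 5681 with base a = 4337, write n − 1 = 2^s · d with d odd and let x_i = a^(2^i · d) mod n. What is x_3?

n − 1 = 5680 = 2^4 · 355, so s = 4 and d = 355.
x_0 = 4337^355 mod 5681 = 1461.
x_1 = 1461^2 mod 5681 = 4146.
x_2 = 4146^2 mod 5681 = 4291.
x_3 = 4291^2 mod 5681 = 560.

560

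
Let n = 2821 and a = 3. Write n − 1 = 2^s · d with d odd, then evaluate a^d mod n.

n − 1 = 2820 = 2^2 · 705, so s = 2 and d = 705.
3^705 mod 2821 = 1301.

1301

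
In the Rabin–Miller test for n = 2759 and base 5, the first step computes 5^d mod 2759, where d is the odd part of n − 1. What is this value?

2691

n − 1 = 2758 = 2^1 · 1379, so s = 1 and d = 1379.
5^1379 mod 2759 = 2691.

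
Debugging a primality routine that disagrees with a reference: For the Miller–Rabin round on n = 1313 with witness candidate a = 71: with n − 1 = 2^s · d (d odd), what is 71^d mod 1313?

n − 1 = 1312 = 2^5 · 41, so s = 5 and d = 41.
By repeated squaring, 71^41 ≡ 925 (mod 1313).

925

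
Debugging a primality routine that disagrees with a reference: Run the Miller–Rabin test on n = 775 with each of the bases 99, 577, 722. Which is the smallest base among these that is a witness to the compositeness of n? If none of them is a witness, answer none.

n − 1 = 774 = 2^1 · 387, so s = 1 and d = 387.
Base 99: x_0 = 99^387 mod 775 = 774. x_0 = 774 ≡ −1, so 99 is not a witness.
Base 577: x_0 = 577^387 mod 775 = 128. x_0 ∉ {1, 774} and s = 1, so 577 is a Miller–Rabin witness and 775 is composite.
Base 722: x_0 = 722^387 mod 775 = 188. x_0 ∉ {1, 774} and s = 1, so 722 is a Miller–Rabin witness and 775 is composite.
The smallest witness among the given bases is 577.

577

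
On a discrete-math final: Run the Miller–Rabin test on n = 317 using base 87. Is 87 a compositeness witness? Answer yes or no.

no

n − 1 = 316 = 2^2 · 79, so s = 2 and d = 79.
x_0 = 87^79 mod 317 = 316.
x_0 = 316 ≡ −1, so 87 is not a witness.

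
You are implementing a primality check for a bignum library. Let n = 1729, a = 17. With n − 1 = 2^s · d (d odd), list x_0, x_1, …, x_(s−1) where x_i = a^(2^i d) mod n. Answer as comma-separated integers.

n − 1 = 1728 = 2^6 · 27, so s = 6 and d = 27.
x_0 = 17^27 mod 1729 = 818.
x_1 = 818^2 mod 1729 = 1.
x_2 = 1^2 mod 1729 = 1.
x_3 = 1^2 mod 1729 = 1.
x_4 = 1^2 mod 1729 = 1.
x_5 = 1^2 mod 1729 = 1.

818, 1, 1, 1, 1, 1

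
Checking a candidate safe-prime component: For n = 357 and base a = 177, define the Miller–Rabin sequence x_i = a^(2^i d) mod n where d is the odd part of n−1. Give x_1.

219

n − 1 = 356 = 2^2 · 89, so s = 2 and d = 89.
x_0 = 177^89 mod 357 = 333.
x_1 = 333^2 mod 357 = 219.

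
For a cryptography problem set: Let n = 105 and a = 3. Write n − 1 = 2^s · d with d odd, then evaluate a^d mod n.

n − 1 = 104 = 2^3 · 13, so s = 3 and d = 13.
3^13 mod 105 = 3.

3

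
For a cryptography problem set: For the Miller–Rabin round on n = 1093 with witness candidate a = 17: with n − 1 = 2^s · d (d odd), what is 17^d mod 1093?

563

n − 1 = 1092 = 2^2 · 273, so s = 2 and d = 273.
17^273 mod 1093 = 563.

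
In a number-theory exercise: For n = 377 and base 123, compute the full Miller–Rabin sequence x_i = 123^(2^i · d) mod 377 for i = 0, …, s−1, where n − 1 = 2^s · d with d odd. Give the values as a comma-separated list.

n − 1 = 376 = 2^3 · 47, so s = 3 and d = 47.
x_0 = 123^47 mod 377 = 219.
x_1 = 219^2 mod 377 = 82.
x_2 = 82^2 mod 377 = 315.

219, 82, 315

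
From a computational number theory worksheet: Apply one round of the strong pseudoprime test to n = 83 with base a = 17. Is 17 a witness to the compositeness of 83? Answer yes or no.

no

n − 1 = 82 = 2^1 · 41, so s = 1 and d = 41.
x_0 = 17^41 mod 83 = 1.
x_0 = 1, so 17 is not a witness.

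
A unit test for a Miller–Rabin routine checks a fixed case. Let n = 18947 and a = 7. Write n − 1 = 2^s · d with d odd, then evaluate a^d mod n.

1

n − 1 = 18946 = 2^1 · 9473, so s = 1 and d = 9473.
7^9473 mod 18947 = 1.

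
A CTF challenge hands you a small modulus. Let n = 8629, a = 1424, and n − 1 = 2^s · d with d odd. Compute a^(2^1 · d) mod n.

n − 1 = 8628 = 2^2 · 2157, so s = 2 and d = 2157.
x_0 = 1424^2157 mod 8629 = 1.
x_1 = 1^2 mod 8629 = 1.

1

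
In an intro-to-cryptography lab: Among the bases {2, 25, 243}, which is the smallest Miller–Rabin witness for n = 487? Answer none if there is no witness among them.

n − 1 = 486 = 2^1 · 243, so s = 1 and d = 243.
Base 2: x_0 = 2^243 mod 487 = 1. x_0 = 1, so 2 is not a witness.
Base 25: x_0 = 25^243 mod 487 = 1. x_0 = 1, so 25 is not a witness.
Base 243: x_0 = 243^243 mod 487 = 486. x_0 = 486 ≡ −1, so 243 is not a witness.
No listed base is a witness for 487.

none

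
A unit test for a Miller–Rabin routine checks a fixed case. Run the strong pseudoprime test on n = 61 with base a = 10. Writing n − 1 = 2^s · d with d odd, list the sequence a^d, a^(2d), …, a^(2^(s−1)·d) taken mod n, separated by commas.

n − 1 = 60 = 2^2 · 15, so s = 2 and d = 15.
x_0 = 10^15 mod 61 = 50.
x_1 = 50^2 mod 61 = 60.

50, 60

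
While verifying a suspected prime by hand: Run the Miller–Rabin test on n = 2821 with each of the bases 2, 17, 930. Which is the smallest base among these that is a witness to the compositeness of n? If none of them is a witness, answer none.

n − 1 = 2820 = 2^2 · 705, so s = 2 and d = 705.
Base 2: x_0 = 2^705 mod 2821 = 2605. x_0 is neither 1 nor 2820, so continue squaring. x_1 = 2605^2 mod 2821 = 1520. Reached i = s−1 = 1 without hitting −1: 2 is a Miller–Rabin witness and 2821 is composite.
Base 17: x_0 = 17^705 mod 2821 = 2820. x_0 = 2820 ≡ −1, so 17 is not a witness.
Base 930: x_0 = 930^705 mod 2821 = 1581. x_0 is neither 1 nor 2820, so continue squaring. x_1 = 1581^2 mod 2821 = 155. Reached i = s−1 = 1 without hitting −1: 930 is a Miller–Rabin witness and 2821 is composite.
The smallest witness among the given bases is 2.

2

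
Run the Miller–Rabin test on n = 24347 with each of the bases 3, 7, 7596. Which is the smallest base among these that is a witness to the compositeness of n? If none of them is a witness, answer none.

n − 1 = 24346 = 2^1 · 12173, so s = 1 and d = 12173.
Base 3: x_0 = 3^12173 mod 24347 = 12658. x_0 ∉ {1, 24346} and s = 1, so 3 is a Miller–Rabin witness and 24347 is composite.
Base 7: x_0 = 7^12173 mod 24347 = 22203. x_0 ∉ {1, 24346} and s = 1, so 7 is a Miller–Rabin witness and 24347 is composite.
Base 7596: x_0 = 7596^12173 mod 24347 = 3957. x_0 ∉ {1, 24346} and s = 1, so 7596 is a Miller–Rabin witness and 24347 is composite.
The smallest witness among the given bases is 3.

3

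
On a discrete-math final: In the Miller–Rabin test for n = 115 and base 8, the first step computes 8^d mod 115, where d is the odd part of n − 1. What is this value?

n − 1 = 114 = 2^1 · 57, so s = 1 and d = 57.
8^57 mod 115 = 18.

18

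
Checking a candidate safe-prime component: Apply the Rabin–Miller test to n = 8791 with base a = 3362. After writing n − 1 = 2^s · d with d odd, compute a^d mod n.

176

n − 1 = 8790 = 2^1 · 4395, so s = 1 and d = 4395.
3362^4395 mod 8791 = 176.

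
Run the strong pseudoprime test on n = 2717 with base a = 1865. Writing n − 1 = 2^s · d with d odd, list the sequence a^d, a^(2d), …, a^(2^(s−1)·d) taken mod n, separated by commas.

1762, 1830

n − 1 = 2716 = 2^2 · 679, so s = 2 and d = 679.
x_0 = 1865^679 mod 2717 = 1762.
x_1 = 1762^2 mod 2717 = 1830.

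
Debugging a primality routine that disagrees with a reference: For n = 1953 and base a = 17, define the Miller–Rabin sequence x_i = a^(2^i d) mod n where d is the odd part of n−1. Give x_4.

1936

n − 1 = 1952 = 2^5 · 61, so s = 5 and d = 61.
Repeated squaring mod 1953: 17^1 ≡ 17, 17^2 ≡ 289, 17^4 ≡ 1495, 17^8 ≡ 793, 17^16 ≡ 1936, 17^32 ≡ 289.
61 = 32 + 16 + 8 + 4 + 1, so 17^61 ≡ 289·1936·793·1495·17 ≡ 17 (mod 1953).
x_0 = 17.
x_1 = 17^2 mod 1953 = 289.
x_2 = 289^2 mod 1953 = 1495.
x_3 = 1495^2 mod 1953 = 793.
x_4 = 793^2 mod 1953 = 1936.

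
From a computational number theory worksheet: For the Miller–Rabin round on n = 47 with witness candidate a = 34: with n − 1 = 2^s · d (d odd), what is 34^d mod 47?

n − 1 = 46 = 2^1 · 23, so s = 1 and d = 23.
34^23 mod 47 = 1.

1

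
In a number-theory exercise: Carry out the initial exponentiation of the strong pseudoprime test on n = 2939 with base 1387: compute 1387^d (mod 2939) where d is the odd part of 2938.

1

n − 1 = 2938 = 2^1 · 1469, so s = 1 and d = 1469.
1387^1469 mod 2939 = 1.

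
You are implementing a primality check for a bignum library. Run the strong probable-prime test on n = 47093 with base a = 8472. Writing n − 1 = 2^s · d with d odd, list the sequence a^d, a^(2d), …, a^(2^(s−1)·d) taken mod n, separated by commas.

n − 1 = 47092 = 2^2 · 11773, so s = 2 and d = 11773.
x_0 = 8472^11773 mod 47093 = 47092.
x_1 = 47092^2 mod 47093 = 1.

47092, 1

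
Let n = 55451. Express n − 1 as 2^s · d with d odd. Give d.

27725

Halving: 55450 → 27725; 27725 is odd.
So 55450 = 2^1 · 27725.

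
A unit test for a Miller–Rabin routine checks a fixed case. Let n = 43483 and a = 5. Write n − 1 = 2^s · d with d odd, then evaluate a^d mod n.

n − 1 = 43482 = 2^1 · 21741, so s = 1 and d = 21741.
5^21741 mod 43483 = 24029.

24029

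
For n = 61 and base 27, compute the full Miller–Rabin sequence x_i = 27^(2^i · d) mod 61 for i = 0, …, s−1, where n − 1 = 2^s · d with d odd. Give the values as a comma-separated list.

n − 1 = 60 = 2^2 · 15, so s = 2 and d = 15.
x_0 = 27^15 mod 61 = 60.
x_1 = 60^2 mod 61 = 1.

60, 1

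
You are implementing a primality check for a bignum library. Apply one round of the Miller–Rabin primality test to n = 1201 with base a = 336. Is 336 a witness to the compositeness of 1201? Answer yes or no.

n − 1 = 1200 = 2^4 · 75, so s = 4 and d = 75.
x_0 = 336^75 mod 1201 = 7.
x_0 is neither 1 nor 1200, so continue squaring.
x_1 = 7^2 mod 1201 = 49.
x_2 = 49^2 mod 1201 = 1200.
x_2 ≡ −1, so 336 is not a witness.

no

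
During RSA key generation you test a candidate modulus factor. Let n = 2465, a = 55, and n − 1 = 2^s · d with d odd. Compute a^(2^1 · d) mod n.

985

n − 1 = 2464 = 2^5 · 77, so s = 5 and d = 77.
x_0 = 55^77 mod 2465 = 650.
x_1 = 650^2 mod 2465 = 985.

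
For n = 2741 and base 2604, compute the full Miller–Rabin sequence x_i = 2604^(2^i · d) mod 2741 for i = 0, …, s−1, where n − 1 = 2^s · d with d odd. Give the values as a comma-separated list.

1, 1

n − 1 = 2740 = 2^2 · 685, so s = 2 and d = 685.
x_0 = 2604^685 mod 2741 = 1.
x_1 = 1^2 mod 2741 = 1.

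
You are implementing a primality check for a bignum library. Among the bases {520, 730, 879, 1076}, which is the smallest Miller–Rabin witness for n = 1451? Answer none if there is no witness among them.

none

n − 1 = 1450 = 2^1 · 725, so s = 1 and d = 725.
Base 520: x_0 = 520^725 mod 1451 = 1. x_0 = 1, so 520 is not a witness.
Base 730: x_0 = 730^725 mod 1451 = 1450. x_0 = 1450 ≡ −1, so 730 is not a witness.
Base 879: x_0 = 879^725 mod 1451 = 1. x_0 = 1, so 879 is not a witness.
Base 1076: x_0 = 1076^725 mod 1451 = 1450. x_0 = 1450 ≡ −1, so 1076 is not a witness.
No listed base is a witness for 1451.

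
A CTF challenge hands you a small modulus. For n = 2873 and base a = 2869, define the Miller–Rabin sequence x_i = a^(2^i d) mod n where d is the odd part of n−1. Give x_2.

n − 1 = 2872 = 2^3 · 359, so s = 3 and d = 359.
x_0 = 2869^359 mod 2873 = 1823.
x_1 = 1823^2 mod 2873 = 2141.
x_2 = 2141^2 mod 2873 = 1446.

1446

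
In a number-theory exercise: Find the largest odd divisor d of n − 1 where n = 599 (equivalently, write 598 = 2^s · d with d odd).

299

Halving: 598 → 299; 299 is odd.
So 598 = 2^1 · 299.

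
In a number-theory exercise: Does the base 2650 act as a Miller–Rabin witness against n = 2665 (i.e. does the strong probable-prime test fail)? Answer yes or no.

yes

n − 1 = 2664 = 2^3 · 333, so s = 3 and d = 333.
Repeated squaring mod 2665: 2650^1 ≡ 2650, 2650^2 ≡ 225, 2650^4 ≡ 2655, 2650^8 ≡ 100, 2650^16 ≡ 2005, 2650^32 ≡ 1205, 2650^64 ≡ 2265, 2650^128 ≡ 100, 2650^256 ≡ 2005.
333 = 256 + 64 + 8 + 4 + 1, so 2650^333 ≡ 2005·2265·100·2655·2650 ≡ 1880 (mod 2665).
x_0 = 2650^333 mod 2665 = 1880.
x_0 is neither 1 nor 2664, so continue squaring.
x_1 = 1880^2 mod 2665 = 610.
x_2 = 610^2 mod 2665 = 1665.
Reached i = s−1 = 2 without hitting −1: 2650 is a Miller–Rabin witness and 2665 is composite.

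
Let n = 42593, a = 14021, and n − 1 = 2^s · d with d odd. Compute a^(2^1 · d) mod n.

n − 1 = 42592 = 2^5 · 1331, so s = 5 and d = 1331.
x_0 = 14021^1331 mod 42593 = 29874.
x_1 = 29874^2 mod 42593 = 4747.

4747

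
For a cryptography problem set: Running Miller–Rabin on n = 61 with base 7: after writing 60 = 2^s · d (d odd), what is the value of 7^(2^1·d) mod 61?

n − 1 = 60 = 2^2 · 15, so s = 2 and d = 15.
x_0 = 7^15 mod 61 = 11.
x_1 = 11^2 mod 61 = 60.

60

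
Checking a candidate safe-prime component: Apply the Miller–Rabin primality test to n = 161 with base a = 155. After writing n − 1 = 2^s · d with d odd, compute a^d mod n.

113

n − 1 = 160 = 2^5 · 5, so s = 5 and d = 5.
Repeated squaring mod 161: 155^1 ≡ 155, 155^2 ≡ 36, 155^4 ≡ 8.
5 = 4 + 1, so 155^5 ≡ 8·155 ≡ 113 (mod 161).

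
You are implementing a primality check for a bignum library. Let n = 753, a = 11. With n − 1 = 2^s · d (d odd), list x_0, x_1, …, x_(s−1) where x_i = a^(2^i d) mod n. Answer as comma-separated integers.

n − 1 = 752 = 2^4 · 47, so s = 4 and d = 47.
x_0 = 11^47 mod 753 = 26.
x_1 = 26^2 mod 753 = 676.
x_2 = 676^2 mod 753 = 658.
x_3 = 658^2 mod 753 = 742.

26, 676, 658, 742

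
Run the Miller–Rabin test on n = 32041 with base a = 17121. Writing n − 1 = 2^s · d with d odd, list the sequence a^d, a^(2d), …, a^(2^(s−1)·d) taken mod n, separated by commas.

n − 1 = 32040 = 2^3 · 4005, so s = 3 and d = 4005.
x_0 = 17121^4005 mod 32041 = 28104.
x_1 = 28104^2 mod 32041 = 24166.
x_2 = 24166^2 mod 32041 = 16290.

28104, 24166, 16290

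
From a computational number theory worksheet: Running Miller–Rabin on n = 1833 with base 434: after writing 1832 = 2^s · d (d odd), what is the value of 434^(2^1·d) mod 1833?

571

n − 1 = 1832 = 2^3 · 229, so s = 3 and d = 229.
Repeated squaring mod 1833: 434^1 ≡ 434, 434^2 ≡ 1390, 434^4 ≡ 118, 434^8 ≡ 1093, 434^16 ≡ 1366, 434^32 ≡ 1795, 434^64 ≡ 1444, 434^128 ≡ 1015.
229 = 128 + 64 + 32 + 4 + 1, so 434^229 ≡ 1015·1444·1795·118·434 ≡ 1487 (mod 1833).
x_0 = 1487.
x_1 = 1487^2 mod 1833 = 571.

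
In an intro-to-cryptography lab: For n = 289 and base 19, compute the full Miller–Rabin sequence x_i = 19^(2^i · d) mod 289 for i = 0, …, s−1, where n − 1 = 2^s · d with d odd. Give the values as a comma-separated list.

n − 1 = 288 = 2^5 · 9, so s = 5 and d = 9.
x_0 = 19^9 mod 289 = 87.
x_1 = 87^2 mod 289 = 55.
x_2 = 55^2 mod 289 = 135.
x_3 = 135^2 mod 289 = 18.
x_4 = 18^2 mod 289 = 35.

87, 55, 135, 18, 35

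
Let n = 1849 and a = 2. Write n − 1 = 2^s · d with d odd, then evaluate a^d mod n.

n − 1 = 1848 = 2^3 · 231, so s = 3 and d = 231.
Repeated squaring mod 1849: 2^1 ≡ 2, 2^2 ≡ 4, 2^4 ≡ 16, 2^8 ≡ 256, 2^16 ≡ 821, 2^32 ≡ 1005, 2^64 ≡ 471, 2^128 ≡ 1810.
231 = 128 + 64 + 32 + 4 + 2 + 1, so 2^231 ≡ 1810·471·1005·16·4·2 ≡ 558 (mod 1849).

558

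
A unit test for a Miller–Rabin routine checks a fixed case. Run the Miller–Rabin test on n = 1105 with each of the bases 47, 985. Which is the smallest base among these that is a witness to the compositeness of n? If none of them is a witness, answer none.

n − 1 = 1104 = 2^4 · 69, so s = 4 and d = 69.
Base 47: x_0 = 47^69 mod 1105 = 47. x_0 is neither 1 nor 1104, so continue squaring. x_1 = 47^2 mod 1105 = 1104. x_1 ≡ −1, so 47 is not a witness.
Base 985: x_0 = 985^69 mod 1105 = 220. x_0 is neither 1 nor 1104, so continue squaring. x_1 = 220^2 mod 1105 = 885. x_2 = 885^2 mod 1105 = 885. x_3 = 885^2 mod 1105 = 885. Reached i = s−1 = 3 without hitting −1: 985 is a Miller–Rabin witness and 1105 is composite.
The smallest witness among the given bases is 985.

985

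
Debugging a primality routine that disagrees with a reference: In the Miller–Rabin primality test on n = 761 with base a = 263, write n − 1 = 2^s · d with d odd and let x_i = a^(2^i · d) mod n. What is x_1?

1

n − 1 = 760 = 2^3 · 95, so s = 3 and d = 95.
By repeated squaring, 263^95 ≡ 760 (mod 761).
x_0 = 760.
x_1 = 760^2 mod 761 = 1.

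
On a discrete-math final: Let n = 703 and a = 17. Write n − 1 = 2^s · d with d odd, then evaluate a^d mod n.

438

n − 1 = 702 = 2^1 · 351, so s = 1 and d = 351.
17^351 mod 703 = 438.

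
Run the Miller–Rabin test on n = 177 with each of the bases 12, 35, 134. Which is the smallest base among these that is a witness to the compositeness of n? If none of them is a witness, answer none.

12

n − 1 = 176 = 2^4 · 11, so s = 4 and d = 11.
Base 12: x_0 = 12^11 mod 177 = 3. x_0 is neither 1 nor 176, so continue squaring. x_1 = 3^2 mod 177 = 9. x_2 = 9^2 mod 177 = 81. x_3 = 81^2 mod 177 = 12. Reached i = s−1 = 3 without hitting −1: 12 is a Miller–Rabin witness and 177 is composite.
Base 35: x_0 = 35^11 mod 177 = 110. x_0 is neither 1 nor 176, so continue squaring. x_1 = 110^2 mod 177 = 64. x_2 = 64^2 mod 177 = 25. x_3 = 25^2 mod 177 = 94. Reached i = s−1 = 3 without hitting −1: 35 is a Miller–Rabin witness and 177 is composite.
Base 134: x_0 = 134^11 mod 177 = 95. x_0 is neither 1 nor 176, so continue squaring. x_1 = 95^2 mod 177 = 175. x_2 = 175^2 mod 177 = 4. x_3 = 4^2 mod 177 = 16. Reached i = s−1 = 3 without hitting −1: 134 is a Miller–Rabin witness and 177 is composite.
The smallest witness among the given bases is 12.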